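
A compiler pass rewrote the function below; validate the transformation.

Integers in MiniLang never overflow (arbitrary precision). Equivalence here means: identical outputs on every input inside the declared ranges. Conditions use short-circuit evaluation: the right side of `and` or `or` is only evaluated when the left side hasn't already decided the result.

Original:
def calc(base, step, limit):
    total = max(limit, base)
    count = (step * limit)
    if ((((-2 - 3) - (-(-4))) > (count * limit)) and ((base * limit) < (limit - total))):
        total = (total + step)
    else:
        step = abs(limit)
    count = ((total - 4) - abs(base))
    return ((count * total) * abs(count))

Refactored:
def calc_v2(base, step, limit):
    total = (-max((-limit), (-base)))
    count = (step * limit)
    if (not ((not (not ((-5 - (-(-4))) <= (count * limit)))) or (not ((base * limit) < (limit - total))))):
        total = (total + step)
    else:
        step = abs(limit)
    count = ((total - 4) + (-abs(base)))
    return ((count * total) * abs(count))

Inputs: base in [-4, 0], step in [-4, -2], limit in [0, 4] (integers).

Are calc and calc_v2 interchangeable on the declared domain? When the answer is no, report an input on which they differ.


Evaluate both at base=-4, step=-4, limit=0.
calc: total=0, then count=0, then ((((-2 - 3) - (-(-4))) > (count * limit)) and ((base * limit) < (limit - total))) is false, then step=0, then count=-8, then returns 0
calc_v2: total=-4, then count=0, then (not ((not (not ((-5 - (-(-4))) <= (count * limit)))) or (not ((base * limit) < (limit - total))))) is false, then step=0, then count=-12, then returns 576
0 and 576 differ, so these are not the same function on this domain.
verdict: not equivalent; witness: base=-4, step=-4, limit=0


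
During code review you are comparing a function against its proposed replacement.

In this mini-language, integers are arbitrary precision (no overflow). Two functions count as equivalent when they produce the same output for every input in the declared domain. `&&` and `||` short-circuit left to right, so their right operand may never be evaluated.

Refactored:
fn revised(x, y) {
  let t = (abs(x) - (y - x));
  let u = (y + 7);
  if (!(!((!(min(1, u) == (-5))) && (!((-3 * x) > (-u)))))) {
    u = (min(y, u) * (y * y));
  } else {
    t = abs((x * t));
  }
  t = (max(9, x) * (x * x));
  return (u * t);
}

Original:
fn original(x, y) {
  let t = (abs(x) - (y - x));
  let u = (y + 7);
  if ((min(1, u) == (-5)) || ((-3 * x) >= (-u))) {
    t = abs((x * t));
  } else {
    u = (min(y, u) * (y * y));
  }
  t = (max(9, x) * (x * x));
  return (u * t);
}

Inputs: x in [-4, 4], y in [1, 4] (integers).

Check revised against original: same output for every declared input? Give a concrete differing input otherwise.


x=3, y=2 yields 729 from original but 648 from revised.
verdict: not equivalent; witness: x=3, y=2


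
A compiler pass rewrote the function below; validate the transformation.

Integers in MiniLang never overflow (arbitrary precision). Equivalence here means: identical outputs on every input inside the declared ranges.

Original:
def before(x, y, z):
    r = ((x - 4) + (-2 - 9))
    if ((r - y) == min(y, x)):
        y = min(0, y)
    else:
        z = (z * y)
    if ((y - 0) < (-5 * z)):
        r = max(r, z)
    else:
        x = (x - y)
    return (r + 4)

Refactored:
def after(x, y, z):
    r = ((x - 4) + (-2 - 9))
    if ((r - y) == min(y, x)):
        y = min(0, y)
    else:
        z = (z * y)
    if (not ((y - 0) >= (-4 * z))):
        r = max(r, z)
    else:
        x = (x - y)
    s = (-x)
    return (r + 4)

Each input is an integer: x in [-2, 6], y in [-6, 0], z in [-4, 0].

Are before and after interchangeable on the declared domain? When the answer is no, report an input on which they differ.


The edit looks behavioral (`-5` became `-4`), but over these ranges it never changes the outcome.
As a probe, take x=1, y=-3, z=0: before runs r=-14, then ((r - y) == min(y, x)) is false, then z=0, then ((y - 0) < (-5 * z)) is true, then r=0, then returns 4; after runs r=-14, then ((r - y) == min(y, x)) is false, then z=0, then (not ((y - 0) >= (-4 * z))) is true, then r=0, then s=-1, then returns 4; both end at 4.
Checked all 315 inputs in the declared domain: the outputs agree on every one.
verdict: equivalent


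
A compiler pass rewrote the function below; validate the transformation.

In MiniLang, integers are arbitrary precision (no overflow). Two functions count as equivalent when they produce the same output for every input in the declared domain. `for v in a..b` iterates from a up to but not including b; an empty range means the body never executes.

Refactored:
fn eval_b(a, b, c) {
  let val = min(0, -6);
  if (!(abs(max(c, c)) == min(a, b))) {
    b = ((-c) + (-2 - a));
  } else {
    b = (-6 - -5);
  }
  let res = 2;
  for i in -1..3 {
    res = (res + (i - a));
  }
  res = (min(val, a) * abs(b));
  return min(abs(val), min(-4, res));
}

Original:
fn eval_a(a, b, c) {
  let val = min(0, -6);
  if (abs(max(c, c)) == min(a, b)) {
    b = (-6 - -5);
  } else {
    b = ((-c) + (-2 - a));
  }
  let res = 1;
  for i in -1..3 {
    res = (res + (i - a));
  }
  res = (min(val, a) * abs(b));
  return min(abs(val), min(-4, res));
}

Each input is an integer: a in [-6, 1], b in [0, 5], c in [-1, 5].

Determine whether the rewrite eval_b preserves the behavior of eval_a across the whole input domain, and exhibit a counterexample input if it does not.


Equivalent. The edit looks behavioral (`1` became `2`), but over these ranges it never changes the outcome.
Sweeping the whole domain (336 inputs) finds no disagreement.
Spot check at a=1, b=4, c=0 — eval_a: val = -6; (abs(max(c, c)) == min(a, b)) -> false; b = -3; res = 1; [i=-1]; res = -1; [i=0]; res = -2; [i=1]; res = -2; [i=2]; res = -1; res = -18; return -18. eval_b: val = -6; (!(abs(max(c, c)) == min(a, b))) -> true; b = -3; res = 2; [i=-1]; res = 0; [i=0]; res = -1; [i=1]; res = -1; [i=2]; res = 0; res = -18; return -18. Both give -18.
verdict: equivalent


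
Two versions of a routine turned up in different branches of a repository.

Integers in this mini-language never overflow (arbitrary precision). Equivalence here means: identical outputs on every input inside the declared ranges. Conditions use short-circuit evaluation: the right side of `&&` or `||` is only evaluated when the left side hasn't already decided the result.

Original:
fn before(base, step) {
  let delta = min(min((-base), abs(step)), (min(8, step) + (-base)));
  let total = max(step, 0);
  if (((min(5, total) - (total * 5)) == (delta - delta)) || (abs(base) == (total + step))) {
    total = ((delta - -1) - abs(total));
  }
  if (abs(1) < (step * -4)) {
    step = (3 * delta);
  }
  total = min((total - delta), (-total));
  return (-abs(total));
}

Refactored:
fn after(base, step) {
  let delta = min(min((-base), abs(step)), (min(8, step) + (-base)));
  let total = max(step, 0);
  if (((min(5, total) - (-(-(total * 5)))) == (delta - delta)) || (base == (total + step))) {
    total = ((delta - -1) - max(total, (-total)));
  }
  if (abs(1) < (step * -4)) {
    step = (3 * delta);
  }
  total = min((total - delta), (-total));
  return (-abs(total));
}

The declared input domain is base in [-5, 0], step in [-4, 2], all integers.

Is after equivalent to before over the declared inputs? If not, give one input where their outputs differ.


Try base=-4, step=2.
before: delta := 2 | total := 2 | (((min(5, total) - (total * 5)) == (delta - delta)) || (abs(base) == (total + step))): true | total := 1 | (abs(1) < (step * -4)): false | total := -1 | result -1
after: delta := 2 | total := 2 | (((min(5, total) - (-(-(total * 5)))) == (delta - delta)) || (base == (total + step))): false | (abs(1) < (step * -4)): false | total := -2 | result -2
-1 and -2 differ, so these are not the same function on this domain.
verdict: not equivalent; witness: base=-4, step=2


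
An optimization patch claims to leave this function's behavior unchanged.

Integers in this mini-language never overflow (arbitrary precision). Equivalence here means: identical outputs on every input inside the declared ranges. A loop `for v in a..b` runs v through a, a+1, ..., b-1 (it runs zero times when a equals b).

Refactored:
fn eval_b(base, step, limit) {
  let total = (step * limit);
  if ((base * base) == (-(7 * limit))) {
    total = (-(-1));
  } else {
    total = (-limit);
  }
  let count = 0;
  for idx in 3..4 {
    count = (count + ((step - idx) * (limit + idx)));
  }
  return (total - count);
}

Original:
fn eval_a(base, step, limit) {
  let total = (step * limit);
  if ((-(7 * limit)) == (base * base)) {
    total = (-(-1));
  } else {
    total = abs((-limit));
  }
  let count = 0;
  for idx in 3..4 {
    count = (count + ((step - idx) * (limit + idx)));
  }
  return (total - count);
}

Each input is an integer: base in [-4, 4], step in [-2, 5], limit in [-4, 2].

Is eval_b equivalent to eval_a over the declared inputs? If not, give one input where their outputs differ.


Evaluate both at base=-4, step=-2, limit=1.
eval_a: total becomes -2; next ((-(7 * limit)) == (base * base)) evaluates to false; next total becomes 1; next count becomes 0; next at idx=3:; next count becomes -20; next final value 21
eval_b: total becomes -2; next ((base * base) == (-(7 * limit))) evaluates to false; next total becomes -1; next count becomes 0; next at idx=3:; next count becomes -20; next final value 19
21 against 19: the behavior changed.
verdict: not equivalent; witness: base=-4, step=-2, limit=1


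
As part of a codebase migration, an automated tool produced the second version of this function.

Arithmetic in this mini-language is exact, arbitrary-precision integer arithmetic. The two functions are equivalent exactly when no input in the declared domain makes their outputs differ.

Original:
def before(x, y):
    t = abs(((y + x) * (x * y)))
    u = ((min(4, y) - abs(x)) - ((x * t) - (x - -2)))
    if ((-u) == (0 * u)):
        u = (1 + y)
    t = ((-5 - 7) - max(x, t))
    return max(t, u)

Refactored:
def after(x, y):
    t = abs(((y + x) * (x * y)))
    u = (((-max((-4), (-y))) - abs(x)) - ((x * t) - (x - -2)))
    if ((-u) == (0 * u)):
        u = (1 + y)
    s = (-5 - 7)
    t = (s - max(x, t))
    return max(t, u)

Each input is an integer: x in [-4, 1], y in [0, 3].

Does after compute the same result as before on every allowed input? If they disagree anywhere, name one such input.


Behavior is preserved: although local variable names differ, and min/max/abs usage differs, and statement counts differ, the outputs never diverge.
Tracing x=-3, y=2: before: t = 6; u = 16; ((-u) == (0 * u)) -> false; t = -18; return 16 | after: t = 6; u = 16; ((-u) == (0 * u)) -> false; s = -12; t = -18; return 16 — matching result 16.
Across all 24 domain points the two functions coincide.
verdict: equivalent


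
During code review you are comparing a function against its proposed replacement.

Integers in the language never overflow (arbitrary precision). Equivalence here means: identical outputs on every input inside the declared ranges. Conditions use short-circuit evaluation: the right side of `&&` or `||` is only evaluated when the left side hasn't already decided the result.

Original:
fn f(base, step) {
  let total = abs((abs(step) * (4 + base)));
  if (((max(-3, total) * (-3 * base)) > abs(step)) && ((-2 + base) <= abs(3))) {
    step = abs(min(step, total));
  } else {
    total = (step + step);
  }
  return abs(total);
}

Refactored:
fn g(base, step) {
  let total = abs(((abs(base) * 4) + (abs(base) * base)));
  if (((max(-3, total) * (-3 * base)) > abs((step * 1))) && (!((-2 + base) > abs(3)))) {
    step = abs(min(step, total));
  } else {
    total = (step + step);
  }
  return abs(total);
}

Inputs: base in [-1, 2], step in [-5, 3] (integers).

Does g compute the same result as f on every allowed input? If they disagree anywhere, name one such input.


The rewrite breaks on base=-1, step=-5, where the results are 15 and 3.
f: total=15, then (((max(-3, total) * (-3 * base)) > abs(step)) && ((-2 + base) <= abs(3))) is true, then step=5, then returns 15
g: total=3, then (((max(-3, total) * (-3 * base)) > abs((step * 1))) && (!((-2 + base) > abs(3)))) is true, then step=5, then returns 3
verdict: not equivalent; witness: base=-1, step=-5


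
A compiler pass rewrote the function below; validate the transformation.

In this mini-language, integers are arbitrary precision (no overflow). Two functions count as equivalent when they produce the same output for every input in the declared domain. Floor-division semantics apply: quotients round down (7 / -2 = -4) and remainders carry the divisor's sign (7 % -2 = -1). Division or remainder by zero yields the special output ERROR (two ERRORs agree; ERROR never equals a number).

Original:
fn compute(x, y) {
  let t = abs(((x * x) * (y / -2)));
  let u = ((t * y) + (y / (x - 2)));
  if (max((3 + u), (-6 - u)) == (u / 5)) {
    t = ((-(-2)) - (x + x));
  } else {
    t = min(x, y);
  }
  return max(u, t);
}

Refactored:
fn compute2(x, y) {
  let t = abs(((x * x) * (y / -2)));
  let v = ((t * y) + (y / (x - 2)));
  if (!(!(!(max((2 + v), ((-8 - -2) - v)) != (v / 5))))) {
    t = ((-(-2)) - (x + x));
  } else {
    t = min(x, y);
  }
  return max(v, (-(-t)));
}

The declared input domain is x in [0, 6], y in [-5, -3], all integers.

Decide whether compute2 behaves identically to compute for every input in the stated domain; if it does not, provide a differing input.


Try x=1, y=-4.
compute: t := 2 | u := -4 | (max((3 + u), (-6 - u)) == (u / 5)): true | t := 0 | result 0
compute2: t := 2 | v := -4 | (!(!(!(max((2 + v), ((-8 - -2) - v)) != (v / 5))))): false | t := -4 | result -4
0 != -4, so the rewrite changes behavior.
verdict: not equivalent; witness: x=1, y=-4


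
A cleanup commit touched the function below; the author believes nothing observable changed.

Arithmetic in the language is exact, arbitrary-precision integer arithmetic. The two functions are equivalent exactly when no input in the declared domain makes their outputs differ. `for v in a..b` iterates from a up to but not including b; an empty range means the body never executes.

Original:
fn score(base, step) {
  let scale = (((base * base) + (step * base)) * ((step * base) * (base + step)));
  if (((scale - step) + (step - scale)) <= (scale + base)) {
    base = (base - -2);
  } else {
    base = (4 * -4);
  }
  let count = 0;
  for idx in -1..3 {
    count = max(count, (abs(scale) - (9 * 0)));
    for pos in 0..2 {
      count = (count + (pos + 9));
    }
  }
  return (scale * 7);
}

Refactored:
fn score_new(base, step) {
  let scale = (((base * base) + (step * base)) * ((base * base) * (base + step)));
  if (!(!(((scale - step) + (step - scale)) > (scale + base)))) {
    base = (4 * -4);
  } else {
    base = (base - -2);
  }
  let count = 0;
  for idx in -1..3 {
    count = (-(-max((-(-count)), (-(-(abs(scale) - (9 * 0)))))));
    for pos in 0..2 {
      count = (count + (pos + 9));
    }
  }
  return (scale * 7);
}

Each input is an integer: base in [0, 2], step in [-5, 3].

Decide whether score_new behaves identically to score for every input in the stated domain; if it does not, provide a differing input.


Input base=1, step=-5: -560 from score versus 112 from score_new.
verdict: not equivalent; witness: base=1, step=-5


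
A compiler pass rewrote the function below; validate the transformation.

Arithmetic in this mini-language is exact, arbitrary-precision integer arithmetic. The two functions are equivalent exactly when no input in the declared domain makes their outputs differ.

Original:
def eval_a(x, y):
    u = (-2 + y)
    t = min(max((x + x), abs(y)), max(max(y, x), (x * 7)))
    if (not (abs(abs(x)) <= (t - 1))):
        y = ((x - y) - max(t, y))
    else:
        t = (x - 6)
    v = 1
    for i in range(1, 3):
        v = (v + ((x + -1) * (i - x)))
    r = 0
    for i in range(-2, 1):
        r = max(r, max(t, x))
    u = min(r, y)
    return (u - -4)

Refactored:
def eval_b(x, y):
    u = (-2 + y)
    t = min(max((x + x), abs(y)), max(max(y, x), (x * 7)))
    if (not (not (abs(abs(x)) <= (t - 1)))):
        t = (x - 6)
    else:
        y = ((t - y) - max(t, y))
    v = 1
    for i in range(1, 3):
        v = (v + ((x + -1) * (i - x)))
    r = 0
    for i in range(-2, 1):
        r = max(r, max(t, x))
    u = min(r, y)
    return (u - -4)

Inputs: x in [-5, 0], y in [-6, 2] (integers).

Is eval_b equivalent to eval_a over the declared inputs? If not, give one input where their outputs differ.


On input x=-5, y=-2, eval_a returns 3 while eval_b returns 4.
verdict: not equivalent; witness: x=-5, y=-2


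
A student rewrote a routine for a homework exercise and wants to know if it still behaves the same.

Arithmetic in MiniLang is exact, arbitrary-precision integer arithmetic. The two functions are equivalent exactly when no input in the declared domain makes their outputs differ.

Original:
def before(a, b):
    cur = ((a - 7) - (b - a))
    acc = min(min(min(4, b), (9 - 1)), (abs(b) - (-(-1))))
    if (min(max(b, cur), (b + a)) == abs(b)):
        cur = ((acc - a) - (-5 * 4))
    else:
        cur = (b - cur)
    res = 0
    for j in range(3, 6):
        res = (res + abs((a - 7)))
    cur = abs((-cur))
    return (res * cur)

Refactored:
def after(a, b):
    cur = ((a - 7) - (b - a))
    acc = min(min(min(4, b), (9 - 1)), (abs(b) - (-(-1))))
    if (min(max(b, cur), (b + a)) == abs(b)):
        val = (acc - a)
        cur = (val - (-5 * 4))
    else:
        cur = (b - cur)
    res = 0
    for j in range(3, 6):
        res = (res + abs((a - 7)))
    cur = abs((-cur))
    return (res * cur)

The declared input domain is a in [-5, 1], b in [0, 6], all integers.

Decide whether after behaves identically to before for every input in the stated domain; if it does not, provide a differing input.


Reading the diff, among the changes: local variable names differ; also statement counts differ.
One worked example (a=0, b=5) — before: cur becomes -12; next acc becomes 4; next (min(max(b, cur), (b + a)) == abs(b)) evaluates to true; next cur becomes 24; next res becomes 0; next at j=3:; next res becomes 7; next at j=4:; next res becomes 14; next at j=5:; next res becomes 21; next cur becomes 24; next final value 504; after: cur becomes -12; next acc becomes 4; next (min(max(b, cur), (b + a)) == abs(b)) evaluates to true; next val becomes 4; next cur becomes 24; next res becomes 0; next at j=3:; next res becomes 7; next at j=4:; next res becomes 14; next at j=5:; next res becomes 21; next cur becomes 24; next final value 504; agreement on 504.
Sweeping the whole domain (49 inputs) finds no disagreement.
verdict: equivalent


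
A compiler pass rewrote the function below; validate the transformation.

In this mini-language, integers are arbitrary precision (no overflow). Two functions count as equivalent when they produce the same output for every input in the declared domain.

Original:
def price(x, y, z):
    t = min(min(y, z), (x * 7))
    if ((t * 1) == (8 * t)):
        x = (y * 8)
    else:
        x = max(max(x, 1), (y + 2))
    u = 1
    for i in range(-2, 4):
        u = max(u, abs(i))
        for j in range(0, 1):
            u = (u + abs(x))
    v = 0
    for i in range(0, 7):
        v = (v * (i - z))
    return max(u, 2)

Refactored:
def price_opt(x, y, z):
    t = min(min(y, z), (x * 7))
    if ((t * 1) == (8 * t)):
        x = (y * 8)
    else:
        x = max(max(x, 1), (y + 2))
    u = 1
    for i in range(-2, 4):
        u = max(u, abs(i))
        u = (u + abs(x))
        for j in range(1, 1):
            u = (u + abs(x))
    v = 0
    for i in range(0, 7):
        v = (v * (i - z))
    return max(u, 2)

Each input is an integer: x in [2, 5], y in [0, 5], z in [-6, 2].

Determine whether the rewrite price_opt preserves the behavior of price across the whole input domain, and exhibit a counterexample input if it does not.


Reading the diff, among the changes: statement counts differ; min/max/abs usage differs; loop structure differs; arithmetic usage differs.
Tracing x=5, y=0, z=2: price: t becomes 0; next ((t * 1) == (8 * t)) evaluates to true; next x becomes 0; next u becomes 1; next at i=-2:; next u becomes 2; next at j=0:; next u becomes 2; next at i=-1:; next u becomes 2; next at j=0:; next u becomes 2; next at i=0:; next u becomes 2; next at j=0:; next u becomes 2; next at i=1:; next u becomes 2; next at j=0:; next u becomes 2; next at i=2:; next u becomes 2; next at j=0:; next u becomes 2; next at i=3:; next u becomes 3; next at j=0:; next u becomes 3; next v becomes 0; next at i=0:; next v becomes 0; next at i=1:; next v becomes 0; next at i=2:; next v becomes 0; next at i=3:; next v becomes 0; next at i=4:; next v becomes 0; next at i=5:; next v becomes 0; next at i=6:; next v becomes 0; next final value 3 | price_opt: t becomes 0; next ((t * 1) == (8 * t)) evaluates to true; next x becomes 0; next u becomes 1; next at i=-2:; next u becomes 2; next u becomes 2; next j never enters its loop body; next at i=-1:; next u becomes 2; next u becomes 2; next j never enters its loop body; next at i=0:; next u becomes 2; next u becomes 2; next j never enters its loop body; next at i=1:; next u becomes 2; next u becomes 2; next j never enters its loop body; next at i=2:; next u becomes 2; next u becomes 2; next j never enters its loop body; next at i=3:; next u becomes 3; next u becomes 3; next j never enters its loop body; next v becomes 0; next at i=0:; next v becomes 0; next at i=1:; next v becomes 0; next at i=2:; next v becomes 0; next at i=3:; next v becomes 0; next at i=4:; next v becomes 0; next at i=5:; next v becomes 0; next at i=6:; next v becomes 0; next final value 3 — matching result 3.
Checked all 216 inputs in the declared domain: the outputs agree on every one.
verdict: equivalent


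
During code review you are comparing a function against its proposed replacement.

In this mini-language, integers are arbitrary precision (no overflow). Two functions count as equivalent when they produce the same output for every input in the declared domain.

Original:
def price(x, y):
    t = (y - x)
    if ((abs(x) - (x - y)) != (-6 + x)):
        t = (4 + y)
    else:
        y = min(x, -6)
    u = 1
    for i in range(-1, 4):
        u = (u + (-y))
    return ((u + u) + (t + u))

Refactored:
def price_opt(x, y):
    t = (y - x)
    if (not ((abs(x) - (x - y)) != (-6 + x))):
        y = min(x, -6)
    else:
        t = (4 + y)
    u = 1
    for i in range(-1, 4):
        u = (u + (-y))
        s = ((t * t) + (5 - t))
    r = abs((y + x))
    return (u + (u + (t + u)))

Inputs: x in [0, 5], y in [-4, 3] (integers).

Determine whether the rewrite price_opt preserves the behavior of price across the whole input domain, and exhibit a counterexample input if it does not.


Side by side, the visible changes include: statement counts differ; and boolean connective usage differs; and min/max/abs usage differs; and local variable names differ; and constant usage differs; and arithmetic usage differs.
As a probe, take x=5, y=0: price runs t = -5; ((abs(x) - (x - y)) != (-6 + x)) -> true; t = 4; u = 1; [i=-1]; u = 1; [i=0]; u = 1; [i=1]; u = 1; [i=2]; u = 1; [i=3]; u = 1; return 7; price_opt runs t = -5; (not ((abs(x) - (x - y)) != (-6 + x))) -> false; t = 4; u = 1; [i=-1]; u = 1; s = 17; [i=0]; u = 1; s = 17; [i=1]; u = 1; s = 17; [i=2]; u = 1; s = 17; [i=3]; u = 1; s = 17; r = 5; return 7; both end at 7.
Checked all 48 inputs in the declared domain: the outputs agree on every one.
verdict: equivalent


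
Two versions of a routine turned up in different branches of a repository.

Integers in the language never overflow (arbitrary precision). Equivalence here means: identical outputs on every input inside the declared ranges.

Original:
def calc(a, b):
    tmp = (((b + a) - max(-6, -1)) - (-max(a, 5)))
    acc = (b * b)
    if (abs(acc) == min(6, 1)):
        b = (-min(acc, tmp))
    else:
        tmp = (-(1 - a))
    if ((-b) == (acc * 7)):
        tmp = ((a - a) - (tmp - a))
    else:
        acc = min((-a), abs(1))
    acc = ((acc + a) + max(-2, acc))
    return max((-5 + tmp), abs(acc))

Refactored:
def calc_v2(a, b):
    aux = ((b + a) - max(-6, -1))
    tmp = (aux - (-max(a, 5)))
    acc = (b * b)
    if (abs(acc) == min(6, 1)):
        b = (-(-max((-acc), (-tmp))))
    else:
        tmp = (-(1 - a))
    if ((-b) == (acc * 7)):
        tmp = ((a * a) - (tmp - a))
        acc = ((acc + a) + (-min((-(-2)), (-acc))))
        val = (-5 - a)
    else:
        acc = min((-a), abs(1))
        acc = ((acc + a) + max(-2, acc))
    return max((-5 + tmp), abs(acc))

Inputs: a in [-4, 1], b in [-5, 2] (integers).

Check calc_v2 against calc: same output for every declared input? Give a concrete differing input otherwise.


These are not equivalent — on a=-4, b=0 the outputs split (4 vs 12).
calc: tmp := 2 | acc := 0 | (abs(acc) == min(6, 1)): false | tmp := -5 | ((-b) == (acc * 7)): true | tmp := 1 | acc := -4 | result 4
calc_v2: aux := -3 | tmp := 2 | acc := 0 | (abs(acc) == min(6, 1)): false | tmp := -5 | ((-b) == (acc * 7)): true | tmp := 17 | acc := -4 | val := -1 | result 12
verdict: not equivalent; witness: a=-4, b=0


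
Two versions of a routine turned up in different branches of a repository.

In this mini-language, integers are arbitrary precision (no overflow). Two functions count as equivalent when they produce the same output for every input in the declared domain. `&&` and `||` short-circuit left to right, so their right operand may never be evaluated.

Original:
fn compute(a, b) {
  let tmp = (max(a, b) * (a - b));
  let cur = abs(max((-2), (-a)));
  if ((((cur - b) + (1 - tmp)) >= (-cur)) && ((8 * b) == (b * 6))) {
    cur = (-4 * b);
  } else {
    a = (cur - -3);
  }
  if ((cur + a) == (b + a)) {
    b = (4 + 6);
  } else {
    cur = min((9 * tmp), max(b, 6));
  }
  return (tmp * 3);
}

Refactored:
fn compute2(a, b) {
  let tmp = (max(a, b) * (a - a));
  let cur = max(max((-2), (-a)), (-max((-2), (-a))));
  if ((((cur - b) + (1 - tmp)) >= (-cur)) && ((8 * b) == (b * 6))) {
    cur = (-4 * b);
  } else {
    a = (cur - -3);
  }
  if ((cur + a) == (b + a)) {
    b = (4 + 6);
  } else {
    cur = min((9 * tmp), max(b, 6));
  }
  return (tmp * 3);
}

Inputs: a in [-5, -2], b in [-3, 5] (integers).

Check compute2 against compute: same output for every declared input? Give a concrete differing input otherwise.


Take a=-5, b=-3.
compute: tmp := 6 | cur := 5 | ((((cur - b) + (1 - tmp)) >= (-cur)) && ((8 * b) == (b * 6))): false | a := 8 | ((cur + a) == (b + a)): false | cur := 6 | result 18
compute2: tmp := 0 | cur := 5 | ((((cur - b) + (1 - tmp)) >= (-cur)) && ((8 * b) == (b * 6))): false | a := 8 | ((cur + a) == (b + a)): false | cur := 0 | result 0
18 and 0 differ, so these are not the same function on this domain.
verdict: not equivalent; witness: a=-5, b=-3


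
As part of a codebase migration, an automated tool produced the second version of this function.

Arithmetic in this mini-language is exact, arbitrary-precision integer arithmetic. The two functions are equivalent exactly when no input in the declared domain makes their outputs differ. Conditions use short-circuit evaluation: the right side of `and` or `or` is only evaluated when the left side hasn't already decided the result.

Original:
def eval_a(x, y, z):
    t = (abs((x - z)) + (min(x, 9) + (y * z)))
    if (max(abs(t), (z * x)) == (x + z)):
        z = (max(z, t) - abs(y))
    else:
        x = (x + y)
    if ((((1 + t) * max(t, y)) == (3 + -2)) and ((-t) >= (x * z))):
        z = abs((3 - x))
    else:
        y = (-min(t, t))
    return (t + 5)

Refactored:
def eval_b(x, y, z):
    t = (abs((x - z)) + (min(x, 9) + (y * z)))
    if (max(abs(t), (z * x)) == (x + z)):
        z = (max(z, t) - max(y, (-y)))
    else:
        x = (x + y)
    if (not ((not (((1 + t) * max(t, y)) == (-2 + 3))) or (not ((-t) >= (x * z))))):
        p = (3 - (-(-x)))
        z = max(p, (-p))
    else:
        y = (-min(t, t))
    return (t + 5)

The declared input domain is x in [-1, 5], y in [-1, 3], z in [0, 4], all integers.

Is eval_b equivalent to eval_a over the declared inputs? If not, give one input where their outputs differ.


The two are interchangeable: boolean connective usage differs; and local variable names differ; and min/max/abs usage differs; and statement counts differ, and every declared input agrees.
One worked example (x=0, y=0, z=3) — eval_a: t := 3 | (max(abs(t), (z * x)) == (x + z)): true | z := 3 | ((((1 + t) * max(t, y)) == (3 + -2)) and ((-t) >= (x * z))): false | y := -3 | result 8; eval_b: t := 3 | (max(abs(t), (z * x)) == (x + z)): true | z := 3 | (not ((not (((1 + t) * max(t, y)) == (-2 + 3))) or (not ((-t) >= (x * z))))): false | y := -3 | result 8; agreement on 8.
Checked all 175 inputs in the declared domain: the outputs agree on every one.
verdict: equivalent


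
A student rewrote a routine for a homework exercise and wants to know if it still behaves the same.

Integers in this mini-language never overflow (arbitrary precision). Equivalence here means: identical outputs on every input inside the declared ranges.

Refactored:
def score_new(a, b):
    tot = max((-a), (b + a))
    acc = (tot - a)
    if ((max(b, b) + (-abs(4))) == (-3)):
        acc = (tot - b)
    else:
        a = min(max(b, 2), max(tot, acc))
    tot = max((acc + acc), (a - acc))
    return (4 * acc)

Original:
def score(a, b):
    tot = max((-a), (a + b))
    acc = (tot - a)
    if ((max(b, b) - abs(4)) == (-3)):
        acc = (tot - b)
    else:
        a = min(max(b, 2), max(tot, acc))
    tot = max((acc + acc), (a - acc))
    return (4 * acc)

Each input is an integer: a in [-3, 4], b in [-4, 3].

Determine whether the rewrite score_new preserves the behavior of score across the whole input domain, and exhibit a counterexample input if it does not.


Side by side, the visible changes include: arithmetic usage differs.
Tracing a=-1, b=-3: score: tot becomes 1; next acc becomes 2; next ((max(b, b) - abs(4)) == (-3)) evaluates to false; next a becomes 2; next tot becomes 4; next final value 8 | score_new: tot becomes 1; next acc becomes 2; next ((max(b, b) + (-abs(4))) == (-3)) evaluates to false; next a becomes 2; next tot becomes 4; next final value 8 — matching result 8.
An exhaustive pass over the 64 declared inputs shows identical outputs.
verdict: equivalent


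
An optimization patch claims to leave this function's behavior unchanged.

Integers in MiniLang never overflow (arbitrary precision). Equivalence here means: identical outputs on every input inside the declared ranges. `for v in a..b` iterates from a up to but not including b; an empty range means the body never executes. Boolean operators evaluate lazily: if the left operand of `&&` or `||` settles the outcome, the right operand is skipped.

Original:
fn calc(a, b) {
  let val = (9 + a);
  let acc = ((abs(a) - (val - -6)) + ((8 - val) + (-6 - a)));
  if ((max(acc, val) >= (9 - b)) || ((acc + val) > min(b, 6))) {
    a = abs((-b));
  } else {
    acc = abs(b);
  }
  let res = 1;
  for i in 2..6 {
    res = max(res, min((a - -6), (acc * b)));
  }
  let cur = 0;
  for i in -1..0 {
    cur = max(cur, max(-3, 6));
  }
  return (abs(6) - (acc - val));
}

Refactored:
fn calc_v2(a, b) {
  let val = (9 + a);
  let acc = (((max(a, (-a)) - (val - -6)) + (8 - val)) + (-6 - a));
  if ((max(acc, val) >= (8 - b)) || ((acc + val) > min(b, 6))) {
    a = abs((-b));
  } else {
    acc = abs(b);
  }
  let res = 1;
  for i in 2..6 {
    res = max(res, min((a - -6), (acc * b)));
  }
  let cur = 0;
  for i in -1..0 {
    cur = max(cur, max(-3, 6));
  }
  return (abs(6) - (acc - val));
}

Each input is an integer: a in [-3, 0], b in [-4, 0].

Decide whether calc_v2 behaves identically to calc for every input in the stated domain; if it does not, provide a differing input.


The rewrite breaks on a=-1, b=0, where the results are 14 and 32.
calc: val = 8; acc = -18; ((max(acc, val) >= (9 - b)) || ((acc + val) > min(b, 6))) -> false; acc = 0; res = 1; [i=2]; res = 1; [i=3]; res = 1; [i=4]; res = 1; [i=5]; res = 1; cur = 0; [i=-1]; cur = 6; return 14
calc_v2: val = 8; acc = -18; ((max(acc, val) >= (8 - b)) || ((acc + val) > min(b, 6))) -> true; a = 0; res = 1; [i=2]; res = 1; [i=3]; res = 1; [i=4]; res = 1; [i=5]; res = 1; cur = 0; [i=-1]; cur = 6; return 32
verdict: not equivalent; witness: a=-1, b=0


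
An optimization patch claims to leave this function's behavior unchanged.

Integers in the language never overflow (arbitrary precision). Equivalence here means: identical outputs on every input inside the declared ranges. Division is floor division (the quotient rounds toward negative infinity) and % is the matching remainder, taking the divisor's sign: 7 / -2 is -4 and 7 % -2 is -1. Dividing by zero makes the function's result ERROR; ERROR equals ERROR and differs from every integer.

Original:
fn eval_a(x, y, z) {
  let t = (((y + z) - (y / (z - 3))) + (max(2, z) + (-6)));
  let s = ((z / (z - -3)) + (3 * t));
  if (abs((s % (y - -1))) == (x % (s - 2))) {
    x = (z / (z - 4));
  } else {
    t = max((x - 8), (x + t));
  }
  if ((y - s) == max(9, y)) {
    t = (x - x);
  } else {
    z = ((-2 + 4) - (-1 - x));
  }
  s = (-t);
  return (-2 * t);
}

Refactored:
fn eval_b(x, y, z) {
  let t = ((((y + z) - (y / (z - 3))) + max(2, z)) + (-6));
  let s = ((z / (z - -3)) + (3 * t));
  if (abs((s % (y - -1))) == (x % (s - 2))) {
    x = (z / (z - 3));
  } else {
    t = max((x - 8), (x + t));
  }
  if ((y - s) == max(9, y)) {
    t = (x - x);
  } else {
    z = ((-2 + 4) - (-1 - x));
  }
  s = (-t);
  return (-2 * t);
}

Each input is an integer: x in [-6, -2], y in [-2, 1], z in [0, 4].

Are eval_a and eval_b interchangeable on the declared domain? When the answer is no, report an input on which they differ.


Run the pair on x=-4, y=-2, z=4.
eval_a: t becomes 2; next s becomes 6; next (abs((s % (y - -1))) == (x % (s - 2))) evaluates to true; next hits division by zero so the output is ERROR
eval_b: t becomes 2; next s becomes 6; next (abs((s % (y - -1))) == (x % (s - 2))) evaluates to true; next x becomes 4; next ((y - s) == max(9, y)) evaluates to false; next z becomes 7; next s becomes -2; next final value -4
ERROR and -4 differ, so these are not the same function on this domain.
verdict: not equivalent; witness: x=-4, y=-2, z=4


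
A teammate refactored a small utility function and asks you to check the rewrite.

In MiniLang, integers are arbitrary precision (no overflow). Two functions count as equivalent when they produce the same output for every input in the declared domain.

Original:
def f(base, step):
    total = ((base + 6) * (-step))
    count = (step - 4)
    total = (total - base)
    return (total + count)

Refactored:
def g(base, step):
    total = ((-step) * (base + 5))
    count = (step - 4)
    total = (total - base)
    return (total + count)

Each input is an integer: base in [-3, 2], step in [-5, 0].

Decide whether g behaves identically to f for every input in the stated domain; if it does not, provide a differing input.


Take base=-3, step=-5.
f: total := 15 | count := -9 | total := 18 | result 9
g: total := 10 | count := -9 | total := 13 | result 4
9 and 4 differ, so these are not the same function on this domain.
verdict: not equivalent; witness: base=-3, step=-5


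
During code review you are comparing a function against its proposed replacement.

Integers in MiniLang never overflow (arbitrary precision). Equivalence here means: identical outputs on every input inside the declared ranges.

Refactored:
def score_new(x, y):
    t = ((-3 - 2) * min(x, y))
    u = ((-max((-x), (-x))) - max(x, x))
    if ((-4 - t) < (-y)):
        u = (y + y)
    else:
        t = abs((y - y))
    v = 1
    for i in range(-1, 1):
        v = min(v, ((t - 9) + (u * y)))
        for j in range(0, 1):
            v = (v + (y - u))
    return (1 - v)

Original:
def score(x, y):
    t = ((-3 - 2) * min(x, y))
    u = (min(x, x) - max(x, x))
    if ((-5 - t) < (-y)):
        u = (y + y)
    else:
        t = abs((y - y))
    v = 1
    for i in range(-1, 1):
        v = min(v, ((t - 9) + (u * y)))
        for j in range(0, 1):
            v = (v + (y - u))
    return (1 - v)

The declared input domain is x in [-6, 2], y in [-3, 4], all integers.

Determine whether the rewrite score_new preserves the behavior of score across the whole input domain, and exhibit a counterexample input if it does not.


Run the pair on x=0, y=4.
score: t becomes 0; next u becomes 0; next ((-5 - t) < (-y)) evaluates to true; next u becomes 8; next v becomes 1; next at i=-1:; next v becomes 1; next at j=0:; next v becomes -3; next at i=0:; next v becomes -3; next at j=0:; next v becomes -7; next final value 8
score_new: t becomes 0; next u becomes 0; next ((-4 - t) < (-y)) evaluates to false; next t becomes 0; next v becomes 1; next at i=-1:; next v becomes -9; next at j=0:; next v becomes -5; next at i=0:; next v becomes -9; next at j=0:; next v becomes -5; next final value 6
8 vs 6 — the two versions disagree here.
verdict: not equivalent; witness: x=0, y=4


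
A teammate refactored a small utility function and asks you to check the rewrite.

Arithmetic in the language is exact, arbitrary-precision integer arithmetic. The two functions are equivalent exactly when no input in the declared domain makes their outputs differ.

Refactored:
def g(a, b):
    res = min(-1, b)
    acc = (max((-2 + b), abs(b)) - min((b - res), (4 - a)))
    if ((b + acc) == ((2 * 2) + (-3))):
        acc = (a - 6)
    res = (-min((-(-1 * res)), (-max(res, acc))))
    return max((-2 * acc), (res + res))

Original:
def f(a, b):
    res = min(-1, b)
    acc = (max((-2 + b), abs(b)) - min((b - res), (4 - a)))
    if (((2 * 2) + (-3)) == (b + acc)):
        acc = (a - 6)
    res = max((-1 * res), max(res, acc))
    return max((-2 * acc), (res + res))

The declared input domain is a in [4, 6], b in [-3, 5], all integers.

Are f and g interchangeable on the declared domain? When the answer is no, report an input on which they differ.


Side by side, the visible changes include: min/max/abs usage differs.
Tracing a=6, b=1: f: res=-1, then acc=3, then (((2 * 2) + (-3)) == (b + acc)) is false, then res=3, then returns 6 | g: res=-1, then acc=3, then ((b + acc) == ((2 * 2) + (-3))) is false, then res=3, then returns 6 — matching result 6.
Across all 27 domain points the two functions coincide.
verdict: equivalent


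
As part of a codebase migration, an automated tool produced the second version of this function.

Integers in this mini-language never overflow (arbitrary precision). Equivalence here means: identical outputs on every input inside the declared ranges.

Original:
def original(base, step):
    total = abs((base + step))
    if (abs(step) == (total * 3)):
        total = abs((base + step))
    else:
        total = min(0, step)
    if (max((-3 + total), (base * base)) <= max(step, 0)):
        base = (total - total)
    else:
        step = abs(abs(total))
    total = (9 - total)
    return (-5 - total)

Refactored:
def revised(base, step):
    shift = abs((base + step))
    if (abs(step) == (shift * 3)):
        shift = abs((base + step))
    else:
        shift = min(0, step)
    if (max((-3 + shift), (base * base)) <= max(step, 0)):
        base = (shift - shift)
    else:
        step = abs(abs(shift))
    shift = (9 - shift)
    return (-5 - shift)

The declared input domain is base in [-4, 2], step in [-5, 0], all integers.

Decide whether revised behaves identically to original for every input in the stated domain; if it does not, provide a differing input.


Equivalent — the differences include local variable names differ, yet no declared input distinguishes the two.
Tracing base=1, step=0: original: total := 1 | (abs(step) == (total * 3)): false | total := 0 | (max((-3 + total), (base * base)) <= max(step, 0)): false | step := 0 | total := 9 | result -14 | revised: shift := 1 | (abs(step) == (shift * 3)): false | shift := 0 | (max((-3 + shift), (base * base)) <= max(step, 0)): false | step := 0 | shift := 9 | result -14 — matching result -14.
Sweeping the whole domain (42 inputs) finds no disagreement.
verdict: equivalent


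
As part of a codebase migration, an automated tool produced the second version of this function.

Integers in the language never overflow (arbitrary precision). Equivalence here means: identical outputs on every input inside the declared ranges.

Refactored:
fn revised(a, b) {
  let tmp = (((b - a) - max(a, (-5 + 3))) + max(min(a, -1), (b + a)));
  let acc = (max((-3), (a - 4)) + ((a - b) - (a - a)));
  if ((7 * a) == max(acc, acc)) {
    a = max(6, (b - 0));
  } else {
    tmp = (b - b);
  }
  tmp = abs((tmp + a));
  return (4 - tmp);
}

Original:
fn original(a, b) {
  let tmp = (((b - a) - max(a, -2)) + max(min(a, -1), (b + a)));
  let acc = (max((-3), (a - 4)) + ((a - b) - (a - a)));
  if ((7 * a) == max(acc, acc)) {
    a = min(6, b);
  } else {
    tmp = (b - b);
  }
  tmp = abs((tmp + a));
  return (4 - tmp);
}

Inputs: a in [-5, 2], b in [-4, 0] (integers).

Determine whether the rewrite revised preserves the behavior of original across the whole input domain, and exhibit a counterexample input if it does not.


On input a=0, b=-3, original returns -3 while revised returns 2.
verdict: not equivalent; witness: a=0, b=-3
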